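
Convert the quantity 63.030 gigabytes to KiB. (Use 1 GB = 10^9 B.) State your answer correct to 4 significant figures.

1 gigabyte = 976562.5 kibibytes.
Thus 63.030 × 976562.5 ≈ 6.155e+7 KiB.

6.155e+7 kibibytes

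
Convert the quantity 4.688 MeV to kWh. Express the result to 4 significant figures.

2.086e-19 kWh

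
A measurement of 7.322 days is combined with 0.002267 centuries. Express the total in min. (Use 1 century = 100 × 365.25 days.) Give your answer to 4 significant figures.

7.322 d = 10543.7 min and 0.002267 century = 119235 min.
10543.7 + 119235 ≈ 129800 min.

129800 min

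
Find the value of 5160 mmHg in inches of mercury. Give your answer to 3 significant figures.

203 inches of mercury

1 millimeter of mercury = 0.0393701 inHg.
Then 5160 × 0.0393701 ≈ 203 inHg.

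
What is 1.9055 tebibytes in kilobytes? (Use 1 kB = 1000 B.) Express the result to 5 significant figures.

2.0951e+9 kB

1 tebibyte = 1.09951e+9 kB.
Thus 1.9055 × 1.09951e+9 ≈ 2.0951e+9 kB.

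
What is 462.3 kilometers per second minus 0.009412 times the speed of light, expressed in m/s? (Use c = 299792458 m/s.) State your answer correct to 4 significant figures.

-2.359e+6 meters per second

462.3 km/s = 462300 m/s and 0.009412 c = 2.82165e+6 m/s.
462300 − 2.82165e+6 ≈ -2.359e+6 m/s.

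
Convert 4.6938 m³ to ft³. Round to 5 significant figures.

165.76 ft³

1 cubic meter = 35.3147 ft³.
Then 4.6938 × 35.3147 ≈ 165.76 ft³.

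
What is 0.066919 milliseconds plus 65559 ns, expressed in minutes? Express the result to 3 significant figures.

0.066919 ms = 1.11532e-6 min and 65559 ns = 1.09265e-6 min.
1.11532e-6 + 1.09265e-6 ≈ 2.21e-6 min.

2.21e-6 minutes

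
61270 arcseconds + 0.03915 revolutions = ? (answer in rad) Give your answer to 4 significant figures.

61270 arcsec = 0.297045 rad and 0.03915 rev = 0.245987 rad.
0.297045 + 0.245987 ≈ 0.5430 rad.

0.5430 radians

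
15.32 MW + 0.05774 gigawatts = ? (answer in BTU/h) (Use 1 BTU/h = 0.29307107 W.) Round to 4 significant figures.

15.32 MW = 5.22740e+7 BTU/h and 0.05774 GW = 1.97017e+8 BTU/h.
5.22740e+7 + 1.97017e+8 ≈ 2.493e+8 BTU/h.

2.493e+8 BTU per hour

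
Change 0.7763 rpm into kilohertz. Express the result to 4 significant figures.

1.294 × 10^-5 kilohertz

1 revolution per minute = 1.66667 × 10^-5 kHz.
Then 0.7763 × 1.66667 × 10^-5 ≈ 1.294 × 10^-5 kHz.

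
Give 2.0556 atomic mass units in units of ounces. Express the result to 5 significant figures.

1.2040e-25 oz

1 atomic mass unit = 5.85738e-26 oz.
So 2.0556 × 5.85738e-26 ≈ 1.2040e-25 oz.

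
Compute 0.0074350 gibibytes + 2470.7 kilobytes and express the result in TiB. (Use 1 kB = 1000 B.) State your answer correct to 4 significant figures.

0.0074350 GiB = 7.26074e-6 TiB and 2470.7 kB = 2.24709e-6 TiB.
7.26074e-6 + 2.24709e-6 ≈ 9.508e-6 TiB.

9.508e-6 tebibytes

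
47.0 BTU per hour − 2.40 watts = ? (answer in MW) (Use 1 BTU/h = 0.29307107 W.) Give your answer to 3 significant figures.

1.14 × 10^-5 MW

47.0 BTU/h = 1.37743 × 10^-5 MW and 2.40 W = 2.40000 × 10^-6 MW.
1.37743 × 10^-5 − 2.40000 × 10^-6 ≈ 1.14 × 10^-5 MW.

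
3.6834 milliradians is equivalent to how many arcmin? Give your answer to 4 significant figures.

1 milliradian = 3.43775 arcmin.
3.6834 × 3.43775 ≈ 12.66 arcmin.

12.66 arcmin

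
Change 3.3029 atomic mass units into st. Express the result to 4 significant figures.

1 atomic mass unit = 2.61490e-28 st.
So 3.3029 × 2.61490e-28 ≈ 8.637e-28 st.

8.637e-28 st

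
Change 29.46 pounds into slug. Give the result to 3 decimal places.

0.916 slug

1 pound = 0.0310810 slugs.
Then 29.46 × 0.0310810 ≈ 0.916 slug.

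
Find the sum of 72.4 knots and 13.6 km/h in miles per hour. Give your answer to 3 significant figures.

72.4 kn = 83.3164 mph and 13.6 km/h = 8.45065 mph.
83.3164 + 8.45065 ≈ 91.8 mph.

91.8 miles per hour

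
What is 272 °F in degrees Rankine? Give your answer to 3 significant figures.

732 °R

°R = °F + 459.67.
Applying the formula gives 732 °R.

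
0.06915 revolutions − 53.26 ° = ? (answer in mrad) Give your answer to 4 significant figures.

-495.1 mrad

0.06915 rev = 434.482 mrad and 53.26 ° = 929.562 mrad.
434.482 − 929.562 ≈ -495.1 mrad.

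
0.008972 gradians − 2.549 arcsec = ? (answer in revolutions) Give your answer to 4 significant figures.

2.046 × 10^-5 revolutions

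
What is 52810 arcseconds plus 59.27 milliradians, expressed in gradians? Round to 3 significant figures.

20.1 gradians

52810 arcsec = 16.2994 grad and 59.27 mrad = 3.77325 grad.
16.2994 + 3.77325 ≈ 20.1 grad.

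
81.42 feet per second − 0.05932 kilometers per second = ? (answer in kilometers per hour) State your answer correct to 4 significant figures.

81.42 ft/s = 89.3405 km/h and 0.05932 km/s = 213.552 km/h.
89.3405 − 213.552 ≈ -124.2 km/h.

-124.2 km/h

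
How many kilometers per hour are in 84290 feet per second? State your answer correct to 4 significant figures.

92490 kilometers per hour

1 foot per second = 1.09728 km/h.
84290 × 1.09728 ≈ 92490 km/h.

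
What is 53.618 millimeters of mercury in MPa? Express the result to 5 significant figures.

0.0071485 MPa

1 mmHg = 0.000133322 megapascals.
53.618 × 0.000133322 ≈ 0.0071485 MPa.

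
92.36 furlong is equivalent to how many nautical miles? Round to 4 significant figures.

1 furlong = 0.108622 nmi.
Thus 92.36 × 0.108622 ≈ 10.03 nmi.

10.03 nautical miles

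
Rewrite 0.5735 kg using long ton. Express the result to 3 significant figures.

0.000564 long tons

1 kilogram = 0.000984207 long tons.
Then 0.5735 × 0.000984207 ≈ 0.000564 long ton.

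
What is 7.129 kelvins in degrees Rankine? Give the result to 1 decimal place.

12.8 degrees Rankine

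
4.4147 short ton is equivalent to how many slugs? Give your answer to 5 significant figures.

1 short ton = 62.1619 slug.
Then 4.4147 × 62.1619 ≈ 274.43 slug.

274.43 slugs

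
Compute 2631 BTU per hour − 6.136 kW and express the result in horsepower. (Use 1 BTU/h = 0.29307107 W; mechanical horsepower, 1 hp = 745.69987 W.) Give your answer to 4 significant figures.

-7.194 hp

2631 BTU/h = 1.03402 hp and 6.136 kW = 8.22851 hp.
1.03402 − 8.22851 ≈ -7.194 hp.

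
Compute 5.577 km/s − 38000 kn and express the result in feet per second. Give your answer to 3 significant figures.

-45800 feet per second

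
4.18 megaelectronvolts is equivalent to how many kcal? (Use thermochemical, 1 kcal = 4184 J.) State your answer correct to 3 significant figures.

1 megaelectronvolt = 3.82929 × 10^-17 kcal.
So 4.18 × 3.82929 × 10^-17 ≈ 1.60 × 10^-16 kcal.

1.60 × 10^-16 kilocalories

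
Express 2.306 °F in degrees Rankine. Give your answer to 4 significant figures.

°R = °F + 459.67.
Applying the formula gives 462.0 °R.

462.0 °R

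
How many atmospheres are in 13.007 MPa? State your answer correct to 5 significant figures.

128.37 atmospheres

1 MPa = 9.86923 atm.
So 13.007 × 9.86923 ≈ 128.37 atm.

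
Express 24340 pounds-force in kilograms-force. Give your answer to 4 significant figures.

11040 kilograms-force

1 lbf = 0.453592 kilograms-force.
Thus 24340 × 0.453592 ≈ 11040 kgf.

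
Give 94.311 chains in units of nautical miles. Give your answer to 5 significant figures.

1 chain = 0.0108622 nmi.
Thus 94.311 × 0.0108622 ≈ 1.0244 nmi.

1.0244 nmi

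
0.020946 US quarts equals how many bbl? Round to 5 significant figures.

1 US qt = 0.00595238 bbl.
So 0.020946 × 0.00595238 ≈ 0.00012468 bbl.

0.00012468 oil barrels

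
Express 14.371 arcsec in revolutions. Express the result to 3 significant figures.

1 arcsecond = 7.71605e-7 revolutions.
Thus 14.371 × 7.71605e-7 ≈ 1.11e-5 rev.

1.11e-5 rev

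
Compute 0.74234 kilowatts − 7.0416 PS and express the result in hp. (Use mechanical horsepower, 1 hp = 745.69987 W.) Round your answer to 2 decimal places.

-5.95 hp

0.74234 kW = 0.995494 hp and 7.0416 PS = 6.94527 hp.
0.995494 − 6.94527 ≈ -5.95 hp.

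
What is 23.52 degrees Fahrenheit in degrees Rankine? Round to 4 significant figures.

483.2 degrees Rankine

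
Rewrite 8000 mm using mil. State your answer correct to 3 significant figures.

315000 mil

1 mm = 39.3701 mil.
So 8000 × 39.3701 ≈ 315000 mil.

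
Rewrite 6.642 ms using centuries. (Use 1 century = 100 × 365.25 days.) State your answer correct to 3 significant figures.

2.10e-12 century

1 millisecond = 3.16881e-13 century.
6.642 × 3.16881e-13 ≈ 2.10e-12 century.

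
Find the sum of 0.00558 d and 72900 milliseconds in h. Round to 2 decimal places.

0.00558 d = 0.133920 h and 72900 ms = 0.0202500 h.
0.133920 + 0.0202500 ≈ 0.15 h.

0.15 hours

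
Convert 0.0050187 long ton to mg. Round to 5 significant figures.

1 long ton = 1.016047 × 10^9 mg.
0.0050187 × 1.016047 × 10^9 ≈ 5.0992 × 10^6 mg.

5.0992 × 10^6 mg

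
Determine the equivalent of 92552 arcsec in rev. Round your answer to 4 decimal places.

1 arcsecond = 7.71605 × 10^-7 revolutions.
92552 × 7.71605 × 10^-7 ≈ 0.0714 rev.

0.0714 rev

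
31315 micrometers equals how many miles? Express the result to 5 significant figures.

1.9458 × 10^-5 miles

1 μm = 6.21371 × 10^-10 miles.
So 31315 × 6.21371 × 10^-10 ≈ 1.9458 × 10^-5 mi.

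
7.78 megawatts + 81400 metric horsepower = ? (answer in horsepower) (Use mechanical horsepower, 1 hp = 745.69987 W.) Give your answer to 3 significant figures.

90700 hp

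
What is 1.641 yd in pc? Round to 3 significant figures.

4.86e-17 pc

1 yd = 2.96337e-17 parsecs.
So 1.641 × 2.96337e-17 ≈ 4.86e-17 pc.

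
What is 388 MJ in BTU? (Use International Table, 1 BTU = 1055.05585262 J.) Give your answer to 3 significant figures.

1 MJ = 947.817 BTU.
Thus 388 × 947.817 ≈ 368000 BTU.

368000 BTU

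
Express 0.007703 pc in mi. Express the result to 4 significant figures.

1.477e+11 mi

1 parsec = 1.91735e+13 mi.
So 0.007703 × 1.91735e+13 ≈ 1.477e+11 mi.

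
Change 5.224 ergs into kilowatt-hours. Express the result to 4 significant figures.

1.451e-13 kWh

1 erg = 2.77778e-14 kilowatt-hours.
5.224 × 2.77778e-14 ≈ 1.451e-13 kWh.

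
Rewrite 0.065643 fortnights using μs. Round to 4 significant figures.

1 fortnight = 1.20960e+12 μs.
Thus 0.065643 × 1.20960e+12 ≈ 7.940e+10 μs.

7.940e+10 μs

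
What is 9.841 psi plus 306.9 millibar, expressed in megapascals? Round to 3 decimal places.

9.841 psi = 0.0678513 MPa and 306.9 mbar = 0.0306900 MPa.
0.0678513 + 0.0306900 ≈ 0.099 MPa.

0.099 megapascals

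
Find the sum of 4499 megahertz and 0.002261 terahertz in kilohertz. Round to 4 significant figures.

6.760e+6 kHz

4499 MHz = 4.49900e+6 kHz and 0.002261 THz = 2.26100e+6 kHz.
4.49900e+6 + 2.26100e+6 ≈ 6.760e+6 kHz.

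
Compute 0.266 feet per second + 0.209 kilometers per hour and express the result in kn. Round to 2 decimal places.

0.266 ft/s = 0.157601 kn and 0.209 km/h = 0.112851 kn.
0.157601 + 0.112851 ≈ 0.27 kn.

0.27 kn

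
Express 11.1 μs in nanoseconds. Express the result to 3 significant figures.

11100 ns

1 microsecond = 1000.00 nanoseconds.
11.1 × 1000.00 ≈ 11100 ns.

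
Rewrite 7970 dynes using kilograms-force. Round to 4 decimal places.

0.0081 kgf

1 dyn = 1.01972 × 10^-6 kilograms-force.
Thus 7970 × 1.01972 × 10^-6 ≈ 0.0081 kgf.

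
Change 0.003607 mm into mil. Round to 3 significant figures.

0.142 mil

1 millimeter = 39.3701 mil.
Thus 0.003607 × 39.3701 ≈ 0.142 mil.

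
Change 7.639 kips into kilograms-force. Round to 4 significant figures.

3465 kgf

1 kip = 453.592 kilograms-force.
Then 7.639 × 453.592 ≈ 3465 kgf.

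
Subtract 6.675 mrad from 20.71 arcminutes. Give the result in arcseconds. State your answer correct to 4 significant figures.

-134.2 arcsec

20.71 arcmin = 1242.60 arcsec and 6.675 mrad = 1376.82 arcsec.
1242.60 − 1376.82 ≈ -134.2 arcsec.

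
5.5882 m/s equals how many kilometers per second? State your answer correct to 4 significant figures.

1 meter per second = 0.00100000 km/s.
Thus 5.5882 × 0.00100000 ≈ 0.005588 km/s.

0.005588 km/s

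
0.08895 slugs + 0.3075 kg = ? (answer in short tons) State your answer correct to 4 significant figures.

0.001770 short ton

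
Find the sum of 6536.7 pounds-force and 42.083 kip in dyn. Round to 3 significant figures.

2.16e+10 dyn

6536.7 lbf = 2.90767e+9 dyn and 42.083 kip = 1.87195e+10 dyn.
2.90767e+9 + 1.87195e+10 ≈ 2.16e+10 dyn.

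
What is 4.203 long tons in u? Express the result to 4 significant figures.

2.572e+30 u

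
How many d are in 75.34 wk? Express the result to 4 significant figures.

527.4 days

1 wk = 7.00000 d.
Then 75.34 × 7.00000 ≈ 527.4 d.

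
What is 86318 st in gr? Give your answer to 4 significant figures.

8.459 × 10^9 grains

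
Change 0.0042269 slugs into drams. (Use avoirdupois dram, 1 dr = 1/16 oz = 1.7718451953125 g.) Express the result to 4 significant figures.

34.82 drams

1 slug = 8236.56 dr.
So 0.0042269 × 8236.56 ≈ 34.82 dr.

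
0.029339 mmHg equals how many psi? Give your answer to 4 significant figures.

0.0005673 psi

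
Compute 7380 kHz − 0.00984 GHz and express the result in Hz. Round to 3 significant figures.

7380 kHz = 7.38000e+6 Hz and 0.00984 GHz = 9.84000e+6 Hz.
7.38000e+6 − 9.84000e+6 ≈ -2.46e+6 Hz.

-2.46e+6 hertz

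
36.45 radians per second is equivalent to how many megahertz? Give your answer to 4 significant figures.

1 radian per second = 1.59155e-7 megahertz.
So 36.45 × 1.59155e-7 ≈ 5.801e-6 MHz.

5.801e-6 MHz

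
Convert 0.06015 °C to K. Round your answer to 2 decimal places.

273.21 K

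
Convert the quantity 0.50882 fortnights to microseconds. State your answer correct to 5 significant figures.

6.1547 × 10^11 μs

1 fortnight = 1.20960 × 10^12 microseconds.
So 0.50882 × 1.20960 × 10^12 ≈ 6.1547 × 10^11 μs.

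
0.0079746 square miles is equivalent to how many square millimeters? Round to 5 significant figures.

1 square mile = 2.58999 × 10^12 mm².
0.0079746 × 2.58999 × 10^12 ≈ 2.0654 × 10^10 mm².

2.0654 × 10^10 square millimeters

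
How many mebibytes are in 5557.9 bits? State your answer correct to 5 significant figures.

1 bit = 1.19209e-7 mebibytes.
Thus 5557.9 × 1.19209e-7 ≈ 0.00066255 MiB.

0.00066255 mebibytes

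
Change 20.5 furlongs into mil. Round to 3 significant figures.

1.62e+8 mil

1 furlong = 7.92000e+6 mils.
20.5 × 7.92000e+6 ≈ 1.62e+8 mil.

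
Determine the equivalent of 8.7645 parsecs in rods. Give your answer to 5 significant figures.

1 parsec = 6.13552 × 10^15 rods.
Thus 8.7645 × 6.13552 × 10^15 ≈ 5.3775 × 10^16 rod.

5.3775 × 10^16 rod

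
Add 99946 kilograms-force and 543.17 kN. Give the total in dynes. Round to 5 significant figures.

1.5233e+11 dyn

99946 kgf = 9.80135e+10 dyn and 543.17 kN = 5.43170e+10 dyn.
9.80135e+10 + 5.43170e+10 ≈ 1.5233e+11 dyn.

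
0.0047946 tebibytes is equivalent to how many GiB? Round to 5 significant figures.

1 tebibyte = 1024.00 GiB.
0.0047946 × 1024.00 ≈ 4.9097 GiB.

4.9097 gibibytes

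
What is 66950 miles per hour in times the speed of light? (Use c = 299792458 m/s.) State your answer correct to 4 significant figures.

9.983 × 10^-5 times the speed of light

1 mile per hour = 1.49116 × 10^-9 c.
So 66950 × 1.49116 × 10^-9 ≈ 9.983 × 10^-5 c.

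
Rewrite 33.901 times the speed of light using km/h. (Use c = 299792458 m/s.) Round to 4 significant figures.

3.659 × 10^10 km/h

1 speed of light = 1.07925 × 10^9 kilometers per hour.
So 33.901 × 1.07925 × 10^9 ≈ 3.659 × 10^10 km/h.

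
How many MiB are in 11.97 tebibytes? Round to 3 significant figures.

1 tebibyte = 1.04858 × 10^6 MiB.
11.97 × 1.04858 × 10^6 ≈ 1.26 × 10^7 MiB.

1.26 × 10^7 mebibytes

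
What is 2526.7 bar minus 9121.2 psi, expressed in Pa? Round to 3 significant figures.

1.90e+8 Pa

2526.7 bar = 2.52670e+8 Pa and 9121.2 psi = 6.28885e+7 Pa.
2.52670e+8 − 6.28885e+7 ≈ 1.90e+8 Pa.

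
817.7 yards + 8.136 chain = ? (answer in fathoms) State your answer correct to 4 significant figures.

498.3 fathom

817.7 yd = 408.850 fathom and 8.136 chain = 89.4960 fathom.
408.850 + 89.4960 ≈ 498.3 fathom.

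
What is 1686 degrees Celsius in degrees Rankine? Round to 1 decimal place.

3526.5 °R

°R = (°C + 273.15) × 9/5.
Applying the formula gives 3526.5 °R.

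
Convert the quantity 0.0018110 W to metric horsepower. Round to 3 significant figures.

2.46e-6 PS

1 watt = 0.00135962 metric horsepower.
0.0018110 × 0.00135962 ≈ 2.46e-6 PS.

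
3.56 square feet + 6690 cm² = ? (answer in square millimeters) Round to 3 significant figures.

3.56 ft² = 330735 mm² and 6690 cm² = 669000 mm².
330735 + 669000 ≈ 1.00e+6 mm².

1.00e+6 square millimeters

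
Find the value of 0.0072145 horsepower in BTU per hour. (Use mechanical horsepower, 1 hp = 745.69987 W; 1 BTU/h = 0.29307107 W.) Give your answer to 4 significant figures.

1 horsepower = 2544.43 BTU/h.
Then 0.0072145 × 2544.43 ≈ 18.36 BTU/h.

18.36 BTU/h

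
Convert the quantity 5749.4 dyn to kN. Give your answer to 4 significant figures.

5.749e-5 kilonewtons

1 dyn = 1.00000e-8 kN.
So 5749.4 × 1.00000e-8 ≈ 5.749e-5 kN.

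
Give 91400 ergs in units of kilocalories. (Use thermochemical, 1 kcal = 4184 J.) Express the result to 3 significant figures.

2.18 × 10^-6 kcal

1 erg = 2.39006 × 10^-11 kcal.
Then 91400 × 2.39006 × 10^-11 ≈ 2.18 × 10^-6 kcal.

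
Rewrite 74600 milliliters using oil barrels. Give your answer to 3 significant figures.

1 milliliter = 6.28981e-6 oil barrels.
Thus 74600 × 6.28981e-6 ≈ 0.469 bbl.

0.469 bbl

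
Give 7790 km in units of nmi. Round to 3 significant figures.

4210 nmi

1 kilometer = 0.539957 nautical miles.
So 7790 × 0.539957 ≈ 4210 nmi.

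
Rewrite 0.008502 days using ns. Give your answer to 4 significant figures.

7.346e+11 ns

1 d = 8.64000e+13 ns.
So 0.008502 × 8.64000e+13 ≈ 7.346e+11 ns.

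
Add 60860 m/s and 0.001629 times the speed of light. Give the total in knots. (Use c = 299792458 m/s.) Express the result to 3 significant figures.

1.07e+6 knots

60860 m/s = 118302 kn and 0.001629 c = 949300 kn.
118302 + 949300 ≈ 1.07e+6 kn.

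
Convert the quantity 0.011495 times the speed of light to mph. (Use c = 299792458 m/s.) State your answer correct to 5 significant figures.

7.7087 × 10^6 miles per hour

1 c = 6.70617 × 10^8 miles per hour.
Thus 0.011495 × 6.70617 × 10^8 ≈ 7.7087 × 10^6 mph.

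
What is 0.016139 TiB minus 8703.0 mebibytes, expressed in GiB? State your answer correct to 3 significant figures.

0.016139 TiB = 16.5263 GiB and 8703.0 MiB = 8.49902 GiB.
16.5263 − 8.49902 ≈ 8.03 GiB.

8.03 gibibytes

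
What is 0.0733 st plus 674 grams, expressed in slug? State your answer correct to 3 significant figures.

0.0781 slug

0.0733 st = 0.0318953 slug and 674 g = 0.0461837 slug.
0.0318953 + 0.0461837 ≈ 0.0781 slug.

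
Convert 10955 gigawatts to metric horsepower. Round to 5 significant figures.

1.4895 × 10^10 PS

1 GW = 1.35962 × 10^6 metric horsepower.
Thus 10955 × 1.35962 × 10^6 ≈ 1.4895 × 10^10 PS.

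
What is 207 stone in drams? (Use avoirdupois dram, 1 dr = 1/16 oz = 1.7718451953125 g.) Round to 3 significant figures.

742000 dr

1 st = 3584.00 drams.
207 × 3584.00 ≈ 742000 dr.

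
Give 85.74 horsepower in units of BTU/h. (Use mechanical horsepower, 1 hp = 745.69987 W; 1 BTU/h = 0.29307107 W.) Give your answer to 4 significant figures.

218200 BTU per hour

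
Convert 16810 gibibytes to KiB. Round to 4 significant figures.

1.763 × 10^10 KiB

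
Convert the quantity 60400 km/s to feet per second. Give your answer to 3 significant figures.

1 km/s = 3280.84 ft/s.
60400 × 3280.84 ≈ 1.98 × 10^8 ft/s.

1.98 × 10^8 ft/s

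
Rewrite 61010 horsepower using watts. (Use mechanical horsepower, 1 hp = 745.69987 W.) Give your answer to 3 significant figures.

1 horsepower = 745.700 watts.
So 61010 × 745.700 ≈ 4.55e+7 W.

4.55e+7 watts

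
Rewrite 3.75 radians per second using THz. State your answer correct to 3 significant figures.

1 rad/s = 1.59155e-13 THz.
Thus 3.75 × 1.59155e-13 ≈ 5.97e-13 THz.

5.97e-13 terahertz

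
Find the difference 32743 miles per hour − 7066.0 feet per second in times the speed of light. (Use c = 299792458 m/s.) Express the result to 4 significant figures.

4.164e-5 times the speed of light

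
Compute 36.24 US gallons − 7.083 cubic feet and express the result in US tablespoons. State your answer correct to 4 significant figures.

36.24 US gal = 9277.44 US tbsp and 7.083 ft³ = 13564.0 US tbsp.
9277.44 − 13564.0 ≈ -4287 US tbsp.

-4287 US tbsp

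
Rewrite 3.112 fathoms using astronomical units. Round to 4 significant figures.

3.804 × 10^-11 au

1 fathom = 1.22248 × 10^-11 au.
3.112 × 1.22248 × 10^-11 ≈ 3.804 × 10^-11 au.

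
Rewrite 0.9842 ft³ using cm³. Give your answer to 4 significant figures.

27870 cm³

1 cubic foot = 28316.8 cm³.
0.9842 × 28316.8 ≈ 27870 cm³.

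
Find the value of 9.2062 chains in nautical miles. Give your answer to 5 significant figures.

0.10000 nmi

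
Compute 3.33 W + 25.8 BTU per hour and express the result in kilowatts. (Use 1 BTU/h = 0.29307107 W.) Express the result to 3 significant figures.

0.0109 kW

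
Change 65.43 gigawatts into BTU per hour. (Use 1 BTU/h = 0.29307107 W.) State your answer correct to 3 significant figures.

2.23e+11 BTU per hour

1 gigawatt = 3.41214e+9 BTU per hour.
So 65.43 × 3.41214e+9 ≈ 2.23e+11 BTU/h.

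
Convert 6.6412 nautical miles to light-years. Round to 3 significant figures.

1.30e-12 light-years

1 nmi = 1.95757e-13 light-years.
Thus 6.6412 × 1.95757e-13 ≈ 1.30e-12 ly.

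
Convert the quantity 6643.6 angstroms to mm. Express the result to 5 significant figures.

0.00066436 millimeters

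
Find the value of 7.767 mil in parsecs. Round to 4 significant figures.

1 mil = 8.23158e-22 pc.
Then 7.767 × 8.23158e-22 ≈ 6.393e-21 pc.

6.393e-21 pc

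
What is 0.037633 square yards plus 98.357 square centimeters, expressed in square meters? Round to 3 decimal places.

0.041 square meters

0.037633 yd² = 0.0314660 m² and 98.357 cm² = 0.00983570 m².
0.0314660 + 0.00983570 ≈ 0.041 m².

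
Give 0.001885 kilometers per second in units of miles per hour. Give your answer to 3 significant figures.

4.22 mph

1 kilometer per second = 2236.94 miles per hour.
So 0.001885 × 2236.94 ≈ 4.22 mph.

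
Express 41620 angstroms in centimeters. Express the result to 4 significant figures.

1 Å = 1.00000 × 10^-8 cm.
Thus 41620 × 1.00000 × 10^-8 ≈ 0.0004162 cm.

0.0004162 cm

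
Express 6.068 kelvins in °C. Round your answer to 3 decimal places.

K = °C + 273.15.
Applying the formula gives -267.082 °C.

-267.082 °C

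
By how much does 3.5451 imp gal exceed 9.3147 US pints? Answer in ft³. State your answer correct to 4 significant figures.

3.5451 imp gal = 0.569143 ft³ and 9.3147 US pt = 0.155649 ft³.
0.569143 − 0.155649 ≈ 0.4135 ft³.

0.4135 cubic feet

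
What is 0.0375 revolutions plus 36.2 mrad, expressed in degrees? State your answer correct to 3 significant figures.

15.6 degrees

0.0375 rev = 13.5000 ° and 36.2 mrad = 2.07411 °.
13.5000 + 2.07411 ≈ 15.6 °.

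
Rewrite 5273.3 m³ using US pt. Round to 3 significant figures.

1 cubic meter = 2113.38 US pints.
Thus 5273.3 × 2113.38 ≈ 1.11 × 10^7 US pt.

1.11 × 10^7 US pt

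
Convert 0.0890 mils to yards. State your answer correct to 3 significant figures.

1 mil = 2.77778e-5 yards.
Then 0.0890 × 2.77778e-5 ≈ 2.47e-6 yd.

2.47e-6 yards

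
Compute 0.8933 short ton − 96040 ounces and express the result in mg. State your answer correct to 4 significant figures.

-1.912e+9 milligrams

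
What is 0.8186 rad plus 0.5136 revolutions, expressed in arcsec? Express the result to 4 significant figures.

0.8186 rad = 168848 arcsec and 0.5136 rev = 665626 arcsec.
168848 + 665626 ≈ 834500 arcsec.

834500 arcsec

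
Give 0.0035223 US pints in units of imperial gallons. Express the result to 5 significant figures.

0.00036662 imp gal

1 US pt = 0.104084 imperial gallons.
Thus 0.0035223 × 0.104084 ≈ 0.00036662 imp gal.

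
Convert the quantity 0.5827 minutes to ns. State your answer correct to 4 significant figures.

1 minute = 6.00000 × 10^10 ns.
Thus 0.5827 × 6.00000 × 10^10 ≈ 3.496 × 10^10 ns.

3.496 × 10^10 ns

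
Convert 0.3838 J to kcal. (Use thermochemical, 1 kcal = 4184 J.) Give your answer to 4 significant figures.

9.173 × 10^-5 kilocalories

1 J = 0.000239006 kilocalories.
Then 0.3838 × 0.000239006 ≈ 9.173 × 10^-5 kcal.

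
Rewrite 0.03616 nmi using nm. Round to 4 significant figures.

6.697e+10 nanometers

1 nautical mile = 1.85200e+12 nm.
So 0.03616 × 1.85200e+12 ≈ 6.697e+10 nm.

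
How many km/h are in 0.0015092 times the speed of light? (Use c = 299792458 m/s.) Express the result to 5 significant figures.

1 c = 1.07925 × 10^9 km/h.
Then 0.0015092 × 1.07925 × 10^9 ≈ 1.6288 × 10^6 km/h.

1.6288 × 10^6 kilometers per hour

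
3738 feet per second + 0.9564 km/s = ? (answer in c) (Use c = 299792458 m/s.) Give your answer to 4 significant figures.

6.991e-6 times the speed of light

3738 ft/s = 3.80044e-6 c and 0.9564 km/s = 3.19021e-6 c.
3.80044e-6 + 3.19021e-6 ≈ 6.991e-6 c.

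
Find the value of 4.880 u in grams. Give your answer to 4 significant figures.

8.103 × 10^-24 g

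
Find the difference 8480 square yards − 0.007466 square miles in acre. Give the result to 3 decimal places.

8480 yd² = 1.75207 acre and 0.007466 mi² = 4.77824 acre.
1.75207 − 4.77824 ≈ -3.026 acre.

-3.026 acre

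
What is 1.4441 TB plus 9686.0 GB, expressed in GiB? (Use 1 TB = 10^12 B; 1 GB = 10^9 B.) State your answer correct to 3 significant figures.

10400 GiB

1.4441 TB = 1344.92 GiB and 9686.0 GB = 9020.79 GiB.
1344.92 + 9020.79 ≈ 10400 GiB.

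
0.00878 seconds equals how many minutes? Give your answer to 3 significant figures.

1 s = 0.0166667 min.
Thus 0.00878 × 0.0166667 ≈ 0.000146 min.

0.000146 minutes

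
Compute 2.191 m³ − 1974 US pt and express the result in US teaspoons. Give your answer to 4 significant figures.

255000 US teaspoons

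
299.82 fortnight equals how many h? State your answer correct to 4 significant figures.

100700 h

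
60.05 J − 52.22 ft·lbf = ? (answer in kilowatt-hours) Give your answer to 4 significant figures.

60.05 J = 1.66806 × 10^-5 kWh and 52.22 ft·lbf = 1.96669 × 10^-5 kWh.
1.66806 × 10^-5 − 1.96669 × 10^-5 ≈ -2.986 × 10^-6 kWh.

-2.986 × 10^-6 kWh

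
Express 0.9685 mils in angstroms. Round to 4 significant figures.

1 mil = 254000 angstroms.
0.9685 × 254000 ≈ 246000 Å.

246000 angstroms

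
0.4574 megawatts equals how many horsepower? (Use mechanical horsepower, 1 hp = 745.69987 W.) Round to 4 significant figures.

1 megawatt = 1341.02 hp.
Then 0.4574 × 1341.02 ≈ 613.4 hp.

613.4 hp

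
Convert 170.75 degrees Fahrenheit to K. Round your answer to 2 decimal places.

350.23 K

K = (°F + 459.67) × 5/9.
Applying the formula gives 350.23 K.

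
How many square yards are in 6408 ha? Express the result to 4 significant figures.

7.664 × 10^7 square yards

1 ha = 11959.9 yd².
Thus 6408 × 11959.9 ≈ 7.664 × 10^7 yd².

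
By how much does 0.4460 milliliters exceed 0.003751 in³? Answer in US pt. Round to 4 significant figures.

0.0008127 US pt

0.4460 mL = 0.000942566 US pt and 0.003751 in³ = 0.000129905 US pt.
0.000942566 − 0.000129905 ≈ 0.0008127 US pt.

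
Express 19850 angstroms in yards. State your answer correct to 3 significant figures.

2.17e-6 yd

1 angstrom = 1.09361e-10 yd.
Thus 19850 × 1.09361e-10 ≈ 2.17e-6 yd.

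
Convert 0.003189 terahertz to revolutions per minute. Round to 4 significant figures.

1.913e+11 revolutions per minute

1 THz = 6.00000e+13 rpm.
So 0.003189 × 6.00000e+13 ≈ 1.913e+11 rpm.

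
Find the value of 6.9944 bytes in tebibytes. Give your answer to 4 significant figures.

6.361e-12 TiB

1 byte = 9.09495e-13 TiB.
6.9944 × 9.09495e-13 ≈ 6.361e-12 TiB.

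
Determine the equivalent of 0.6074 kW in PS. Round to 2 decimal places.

0.83 PS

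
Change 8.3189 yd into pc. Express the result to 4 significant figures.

2.465 × 10^-16 parsecs

1 yd = 2.96337 × 10^-17 pc.
Then 8.3189 × 2.96337 × 10^-17 ≈ 2.465 × 10^-16 pc.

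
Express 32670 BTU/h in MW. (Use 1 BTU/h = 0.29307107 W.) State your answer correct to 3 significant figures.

0.00957 megawatts

1 BTU per hour = 2.93071e-7 MW.
Then 32670 × 2.93071e-7 ≈ 0.00957 MW.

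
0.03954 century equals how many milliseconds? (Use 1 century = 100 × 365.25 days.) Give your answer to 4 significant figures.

1.248e+11 milliseconds

1 century = 3.15576e+12 ms.
0.03954 × 3.15576e+12 ≈ 1.248e+11 ms.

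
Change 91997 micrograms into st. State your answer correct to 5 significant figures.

1 microgram = 1.57473e-10 stone.
So 91997 × 1.57473e-10 ≈ 1.4487e-5 st.

1.4487e-5 st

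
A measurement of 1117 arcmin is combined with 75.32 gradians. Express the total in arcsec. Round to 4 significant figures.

311100 arcsec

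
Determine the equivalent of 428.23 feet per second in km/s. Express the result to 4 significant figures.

1 ft/s = 0.000304800 km/s.
Thus 428.23 × 0.000304800 ≈ 0.1305 km/s.

0.1305 kilometers per second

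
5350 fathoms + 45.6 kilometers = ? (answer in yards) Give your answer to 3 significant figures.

5350 fathom = 10700.0 yd and 45.6 km = 49868.8 yd.
10700.0 + 49868.8 ≈ 60600 yd.

60600 yd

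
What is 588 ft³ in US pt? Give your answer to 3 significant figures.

1 cubic foot = 59.8442 US pints.
So 588 × 59.8442 ≈ 35200 US pt.

35200 US pt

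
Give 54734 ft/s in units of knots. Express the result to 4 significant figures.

32430 kn

1 foot per second = 0.592484 kn.
54734 × 0.592484 ≈ 32430 kn.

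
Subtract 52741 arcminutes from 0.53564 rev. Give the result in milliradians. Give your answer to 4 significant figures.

-11980 mrad

0.53564 rev = 3365.53 mrad and 52741 arcmin = 15341.7 mrad.
3365.53 − 15341.7 ≈ -11980 mrad.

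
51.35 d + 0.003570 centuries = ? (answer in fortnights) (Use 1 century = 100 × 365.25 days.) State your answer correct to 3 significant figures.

51.35 d = 3.667857 fortnight and 0.003570 century = 9.313875 fortnight.
3.667857 + 9.313875 ≈ 13.0 fortnight.

13.0 fortnight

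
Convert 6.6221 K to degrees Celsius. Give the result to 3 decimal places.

-266.528 degrees Celsius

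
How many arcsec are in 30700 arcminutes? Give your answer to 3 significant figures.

1.84e+6 arcsec

1 arcminute = 60.0000 arcseconds.
30700 × 60.0000 ≈ 1.84e+6 arcsec.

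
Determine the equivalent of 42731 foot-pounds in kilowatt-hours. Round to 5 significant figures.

1 ft·lbf = 3.76616 × 10^-7 kilowatt-hours.
Thus 42731 × 3.76616 × 10^-7 ≈ 0.016093 kWh.

0.016093 kWh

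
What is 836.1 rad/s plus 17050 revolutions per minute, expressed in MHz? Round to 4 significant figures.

0.0004172 MHz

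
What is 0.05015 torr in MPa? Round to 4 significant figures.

6.686e-6 MPa

1 torr = 0.000133322 MPa.
Then 0.05015 × 0.000133322 ≈ 6.686e-6 MPa.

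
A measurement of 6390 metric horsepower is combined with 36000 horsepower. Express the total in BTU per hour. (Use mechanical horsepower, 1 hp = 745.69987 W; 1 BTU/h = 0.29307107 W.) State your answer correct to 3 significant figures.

1.08 × 10^8 BTU/h

6390 PS = 1.60365 × 10^7 BTU/h and 36000 hp = 9.15996 × 10^7 BTU/h.
1.60365 × 10^7 + 9.15996 × 10^7 ≈ 1.08 × 10^8 BTU/h.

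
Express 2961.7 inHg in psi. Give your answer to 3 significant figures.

1450 psi

1 inch of mercury = 0.491154 psi.
Then 2961.7 × 0.491154 ≈ 1450 psi.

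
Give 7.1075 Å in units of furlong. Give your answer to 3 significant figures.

3.53 × 10^-12 furlongs

1 angstrom = 4.97097 × 10^-13 furlongs.
7.1075 × 4.97097 × 10^-13 ≈ 3.53 × 10^-12 furlong.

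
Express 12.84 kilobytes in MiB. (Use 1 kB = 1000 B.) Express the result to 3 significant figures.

1 kB = 0.000953674 MiB.
So 12.84 × 0.000953674 ≈ 0.0122 MiB.

0.0122 MiB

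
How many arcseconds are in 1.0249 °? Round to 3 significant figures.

3690 arcsec

1 degree = 3600.00 arcseconds.
So 1.0249 × 3600.00 ≈ 3690 arcsec.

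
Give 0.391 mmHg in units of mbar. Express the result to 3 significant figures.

1 millimeter of mercury = 1.33322 millibar.
Thus 0.391 × 1.33322 ≈ 0.521 mbar.

0.521 millibar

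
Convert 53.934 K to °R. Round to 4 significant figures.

97.08 °R

°R = K × 9/5.
Applying the formula gives 97.08 °R.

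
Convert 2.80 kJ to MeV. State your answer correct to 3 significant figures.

1.75 × 10^16 MeV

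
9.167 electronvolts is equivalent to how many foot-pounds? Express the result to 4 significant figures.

1.083 × 10^-18 foot-pounds

1 electronvolt = 1.18170 × 10^-19 ft·lbf.
Then 9.167 × 1.18170 × 10^-19 ≈ 1.083 × 10^-18 ft·lbf.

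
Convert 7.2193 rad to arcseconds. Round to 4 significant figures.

1.489e+6 arcsec

1 radian = 206265 arcseconds.
So 7.2193 × 206265 ≈ 1.489e+6 arcsec.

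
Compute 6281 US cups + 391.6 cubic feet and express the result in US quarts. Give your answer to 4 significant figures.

13290 US quarts

6281 US cup = 1570.25 US qt and 391.6 ft³ = 11717.5 US qt.
1570.25 + 11717.5 ≈ 13290 US qt.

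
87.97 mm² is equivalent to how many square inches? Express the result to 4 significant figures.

0.1364 square inches

1 square millimeter = 0.00155000 square inches.
Then 87.97 × 0.00155000 ≈ 0.1364 in².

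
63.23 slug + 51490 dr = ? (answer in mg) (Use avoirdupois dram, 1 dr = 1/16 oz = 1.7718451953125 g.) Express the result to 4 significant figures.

1.014 × 10^9 milligrams

63.23 slug = 9.22772 × 10^8 mg and 51490 dr = 9.12323 × 10^7 mg.
9.22772 × 10^8 + 9.12323 × 10^7 ≈ 1.014 × 10^9 mg.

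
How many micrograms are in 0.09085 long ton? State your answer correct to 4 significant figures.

9.231e+10 μg

1 long ton = 1.01605e+12 μg.
Then 0.09085 × 1.01605e+12 ≈ 9.231e+10 μg.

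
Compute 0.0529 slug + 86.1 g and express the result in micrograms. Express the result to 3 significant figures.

0.0529 slug = 7.72017e+8 μg and 86.1 g = 8.61000e+7 μg.
7.72017e+8 + 8.61000e+7 ≈ 8.58e+8 μg.

8.58e+8 μg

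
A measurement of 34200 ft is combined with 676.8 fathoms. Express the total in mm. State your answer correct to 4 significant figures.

1.166 × 10^7 millimeters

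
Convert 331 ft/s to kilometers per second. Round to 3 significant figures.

0.101 kilometers per second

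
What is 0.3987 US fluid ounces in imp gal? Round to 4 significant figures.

0.002594 imperial gallons

1 US fl oz = 0.00650527 imperial gallons.
Then 0.3987 × 0.00650527 ≈ 0.002594 imp gal.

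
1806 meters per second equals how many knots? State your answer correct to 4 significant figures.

1 meter per second = 1.94384 knots.
So 1806 × 1.94384 ≈ 3511 kn.

3511 kn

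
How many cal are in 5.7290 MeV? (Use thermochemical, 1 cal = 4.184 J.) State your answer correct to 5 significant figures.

2.1938e-13 calories

1 megaelectronvolt = 3.82929e-14 cal.
So 5.7290 × 3.82929e-14 ≈ 2.1938e-13 cal.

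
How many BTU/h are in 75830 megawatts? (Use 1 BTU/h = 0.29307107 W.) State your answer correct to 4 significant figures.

2.587e+11 BTU per hour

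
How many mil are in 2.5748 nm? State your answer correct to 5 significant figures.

1 nanometer = 3.93701 × 10^-5 mils.
Thus 2.5748 × 3.93701 × 10^-5 ≈ 0.00010137 mil.

0.00010137 mil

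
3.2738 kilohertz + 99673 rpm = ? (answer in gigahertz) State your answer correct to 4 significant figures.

4.935e-6 gigahertz

3.2738 kHz = 3.27380e-6 GHz and 99673 rpm = 1.66122e-6 GHz.
3.27380e-6 + 1.66122e-6 ≈ 4.935e-6 GHz.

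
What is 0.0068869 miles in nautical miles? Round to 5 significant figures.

0.0059846 nautical miles

1 mile = 0.868976 nautical miles.
Thus 0.0068869 × 0.868976 ≈ 0.0059846 nmi.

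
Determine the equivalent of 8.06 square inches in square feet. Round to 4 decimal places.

0.0560 square feet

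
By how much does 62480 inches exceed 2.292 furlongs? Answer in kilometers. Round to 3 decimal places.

62480 in = 1.58699 km and 2.292 furlong = 0.461077 km.
1.58699 − 0.461077 ≈ 1.126 km.

1.126 kilometers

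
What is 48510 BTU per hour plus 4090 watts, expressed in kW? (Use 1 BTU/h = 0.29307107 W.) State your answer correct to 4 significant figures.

48510 BTU/h = 14.2169 kW and 4090 W = 4.09000 kW.
14.2169 + 4.09000 ≈ 18.31 kW.

18.31 kW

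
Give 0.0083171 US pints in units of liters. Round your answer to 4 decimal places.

1 US pt = 0.473176 liters.
So 0.0083171 × 0.473176 ≈ 0.0039 L.

0.0039 L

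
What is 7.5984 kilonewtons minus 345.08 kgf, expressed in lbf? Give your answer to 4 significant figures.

7.5984 kN = 1708.19 lbf and 345.08 kgf = 760.771 lbf.
1708.19 − 760.771 ≈ 947.4 lbf.

947.4 pounds-force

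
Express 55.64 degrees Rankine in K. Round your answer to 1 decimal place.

°R = K × 9/5.
Applying the formula gives 30.9 K.

30.9 kelvins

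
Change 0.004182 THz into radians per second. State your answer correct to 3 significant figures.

2.63 × 10^10 rad/s

1 terahertz = 6.28319 × 10^12 radians per second.
Thus 0.004182 × 6.28319 × 10^12 ≈ 2.63 × 10^10 rad/s.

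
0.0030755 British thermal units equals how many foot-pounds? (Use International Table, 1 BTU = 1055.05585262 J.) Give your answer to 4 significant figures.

2.393 ft·lbf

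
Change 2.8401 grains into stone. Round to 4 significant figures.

2.898e-5 stone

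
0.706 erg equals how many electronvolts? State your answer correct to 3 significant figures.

4.41 × 10^11 electronvolts

1 erg = 6.24151 × 10^11 eV.
Thus 0.706 × 6.24151 × 10^11 ≈ 4.41 × 10^11 eV.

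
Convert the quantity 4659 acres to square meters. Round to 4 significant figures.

1.885e+7 m²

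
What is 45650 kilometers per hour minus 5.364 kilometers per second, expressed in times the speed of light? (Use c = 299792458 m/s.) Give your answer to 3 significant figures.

45650 km/h = 4.22978e-5 c and 5.364 km/s = 1.78924e-5 c.
4.22978e-5 − 1.78924e-5 ≈ 2.44e-5 c.

2.44e-5 times the speed of light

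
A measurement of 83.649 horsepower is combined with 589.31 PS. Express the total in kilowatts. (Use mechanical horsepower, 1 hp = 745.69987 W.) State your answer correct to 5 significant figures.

83.649 hp = 62.3770 kW and 589.31 PS = 433.437 kW.
62.3770 + 433.437 ≈ 495.81 kW.

495.81 kW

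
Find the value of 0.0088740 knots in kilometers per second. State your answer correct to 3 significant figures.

1 kn = 0.000514444 kilometers per second.
Thus 0.0088740 × 0.000514444 ≈ 4.57 × 10^-6 km/s.

4.57 × 10^-6 km/s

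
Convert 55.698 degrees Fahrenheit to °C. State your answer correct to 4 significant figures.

°C = (°F − 32) × 5/9.
Applying the formula gives 13.17 °C.

13.17 degrees Celsius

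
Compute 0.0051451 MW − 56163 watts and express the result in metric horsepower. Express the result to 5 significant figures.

0.0051451 MW = 6.99539 PS and 56163 W = 76.3604 PS.
6.99539 − 76.3604 ≈ -69.365 PS.

-69.365 PS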